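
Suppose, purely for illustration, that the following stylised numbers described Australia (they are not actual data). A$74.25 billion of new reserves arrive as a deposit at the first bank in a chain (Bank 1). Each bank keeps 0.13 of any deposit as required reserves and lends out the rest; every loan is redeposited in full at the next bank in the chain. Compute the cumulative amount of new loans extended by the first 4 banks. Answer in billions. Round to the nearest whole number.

A$212 billion

Bank i lends (1 − rr)^i of the original deposit: Bank 1 lends 74.25·0.8700 = 64.5975, Bank 2 lends 74.25·0.8700² ≈ 56.1998, and so on.
Summing a geometric series: total = 74.25·[0.8700·(1 − 0.8700^4) / (1 − 0.8700)] ≈ 212.2288 billion.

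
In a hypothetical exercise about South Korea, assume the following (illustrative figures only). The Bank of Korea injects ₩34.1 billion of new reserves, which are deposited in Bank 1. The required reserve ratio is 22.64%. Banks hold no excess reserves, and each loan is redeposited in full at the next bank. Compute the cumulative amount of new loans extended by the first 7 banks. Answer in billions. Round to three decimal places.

Bank i lends (1 − rr)^i of the original deposit: Bank 1 lends 34.1·0.7736 ≈ 26.3798, Bank 2 lends 34.1·0.7736² ≈ 20.4074, and so on.
Summing a geometric series: total = 34.1·[0.7736·(1 − 0.7736^7) / (1 − 0.7736)] ≈ 97.1983 billion.

₩97.198 billion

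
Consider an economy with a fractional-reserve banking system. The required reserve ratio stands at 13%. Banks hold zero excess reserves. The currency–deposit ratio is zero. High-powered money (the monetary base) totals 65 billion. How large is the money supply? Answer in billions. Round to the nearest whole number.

500 billion

With no currency drain or excess reserves, the money multiplier is m = 1/rr = 1/0.13 ≈ 7.6923.
Money supply M = m × MB = 7.6923 × 65 = 499.9995 billion.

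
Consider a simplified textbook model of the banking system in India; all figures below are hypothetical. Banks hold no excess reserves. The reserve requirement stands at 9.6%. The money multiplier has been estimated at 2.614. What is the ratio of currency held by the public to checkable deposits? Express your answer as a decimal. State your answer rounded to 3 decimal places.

Using m = 2.614. From m = (1 + c)/(c + rr + e), rearranging gives 1 + c = m·(c + rr + e), so c·(1 − m) = m·(rr + e) − 1.
Hence c = [m·(rr + e) − 1]/(1 − m) = [2.614 × (0.096 + 0) − 1] / (1 − 2.614) ≈ 0.464099.

0.464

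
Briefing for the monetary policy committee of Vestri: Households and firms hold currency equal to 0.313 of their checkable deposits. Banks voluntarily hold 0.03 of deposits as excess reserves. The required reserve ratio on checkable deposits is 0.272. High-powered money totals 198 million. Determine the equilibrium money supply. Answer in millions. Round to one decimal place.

The money multiplier is m = (1 + c) / (rr + e + c) = (1 + 0.313) / (0.272 + 0.03 + 0.313) ≈ 2.13496.
So M = m × MB = 2.13496 × 198 ≈ 422.7221 million.

422.7 million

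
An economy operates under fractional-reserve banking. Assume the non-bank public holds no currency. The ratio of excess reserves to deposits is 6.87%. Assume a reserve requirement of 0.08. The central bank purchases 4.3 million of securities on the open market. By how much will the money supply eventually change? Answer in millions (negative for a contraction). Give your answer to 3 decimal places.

The money multiplier is m = 1 / (rr + e) = 1 / (0.08 + 0.0687) ≈ 6.72495.
The purchase adds 4.3 million of base, so ΔM = m × ΔMB = 6.72495 × (+4.3) ≈ 28.9173 million.

28.917 million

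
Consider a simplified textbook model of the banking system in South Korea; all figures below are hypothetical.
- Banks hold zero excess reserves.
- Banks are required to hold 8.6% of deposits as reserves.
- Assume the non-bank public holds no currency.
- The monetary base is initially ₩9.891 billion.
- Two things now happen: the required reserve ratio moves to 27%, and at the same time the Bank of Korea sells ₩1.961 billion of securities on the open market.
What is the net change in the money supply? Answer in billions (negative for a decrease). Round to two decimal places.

Before: m₁ = 1 / (0.086) ≈ 11.6279, MB₁ = 9.891, so M₁ = 11.6279 × 9.891 ≈ 115.0116 billion.
After: m₂ = 1 / (0.27) ≈ 3.7037, MB₂ = 9.891 − 1.961 = 7.93, so M₂ = 3.7037 × 7.93 ≈ 29.3703 billion.
ΔM = M₂ − M₁ = 29.3703 − 115.0116 = -85.6413 billion.

-85.64 billion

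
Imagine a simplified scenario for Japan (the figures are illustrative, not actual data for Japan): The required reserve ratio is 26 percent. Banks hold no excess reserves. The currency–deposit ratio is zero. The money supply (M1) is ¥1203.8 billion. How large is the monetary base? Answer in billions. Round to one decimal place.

With no currency drain and no excess reserves, the money multiplier is m = 1/rr = 1/0.26 ≈ 3.846154.
The monetary base is MB = M / m = 1203.8 / 3.846154 ≈ 312.988 billion.

¥313.0 billion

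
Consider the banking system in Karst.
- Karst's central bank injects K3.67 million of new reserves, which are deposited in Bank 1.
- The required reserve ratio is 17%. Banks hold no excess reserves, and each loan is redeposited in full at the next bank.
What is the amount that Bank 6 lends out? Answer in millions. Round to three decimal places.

K1.200 million

Each bank lends a fraction (1 − rr) = 0.8300 of the deposit it receives, so Bank 6 receives 3.67·0.8300^5 and lends 3.67·0.8300^6 ≈ 1.1999 million.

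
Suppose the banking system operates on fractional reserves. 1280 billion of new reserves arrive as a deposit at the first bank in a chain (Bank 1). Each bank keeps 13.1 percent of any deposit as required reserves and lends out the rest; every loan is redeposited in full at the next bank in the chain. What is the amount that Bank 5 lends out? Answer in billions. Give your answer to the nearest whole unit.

634 billion

Each bank lends a fraction (1 − rr) = 0.8690 of the deposit it receives, so Bank 5 receives 1280·0.8690^4 and lends 1280·0.8690^5 ≈ 634.3207 billion.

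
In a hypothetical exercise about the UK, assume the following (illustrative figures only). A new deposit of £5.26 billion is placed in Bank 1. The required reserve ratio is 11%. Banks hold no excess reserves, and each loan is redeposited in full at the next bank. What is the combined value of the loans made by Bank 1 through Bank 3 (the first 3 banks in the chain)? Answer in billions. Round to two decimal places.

£12.56 billion

Bank i lends (1 − rr)^i of the original deposit: Bank 1 lends 5.26·0.8900 = 4.6814, Bank 2 lends 5.26·0.8900² ≈ 4.1664, and so on.
Summing a geometric series: total = 5.26·[0.8900·(1 − 0.8900^3) / (1 − 0.8900)] ≈ 12.5560 billion.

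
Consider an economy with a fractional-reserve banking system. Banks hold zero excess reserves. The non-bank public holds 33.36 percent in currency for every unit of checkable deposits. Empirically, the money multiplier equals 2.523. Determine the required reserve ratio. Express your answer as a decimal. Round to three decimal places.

Using m = 2.523. Since m = (1 + c)/(c + rr + e), the denominator satisfies c + rr + e = (1 + c)/m = (1 + 0.3336) / 2.523 ≈ 0.528577.
With c = 0.3336 and e = 0, the required reserve ratio is 0.528577 − 0.3336 − 0 = 0.194977.

0.195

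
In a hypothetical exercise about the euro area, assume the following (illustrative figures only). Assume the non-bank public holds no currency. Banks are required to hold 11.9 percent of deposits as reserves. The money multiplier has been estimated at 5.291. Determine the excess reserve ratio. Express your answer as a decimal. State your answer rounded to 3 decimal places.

Using m = 5.291. Since m = (1 + c)/(c + rr + e), the denominator satisfies c + rr + e = (1 + c)/m = (1 + 0) / 5.291 ≈ 0.189000.
With c = 0 and rr = 0.119, the excess reserve ratio is 0.189000 − 0 − 0.119 = 0.07.

0.070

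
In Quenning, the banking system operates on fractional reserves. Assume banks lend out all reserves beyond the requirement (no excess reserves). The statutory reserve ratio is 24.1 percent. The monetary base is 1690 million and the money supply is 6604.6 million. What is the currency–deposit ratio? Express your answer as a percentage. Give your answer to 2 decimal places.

Using m = M/MB = 6604.6/1690 ≈ 3.908047. From m = (1 + c)/(c + rr + e), rearranging gives 1 + c = m·(c + rr + e), so c·(1 − m) = m·(rr + e) − 1.
Hence c = [m·(rr + e) − 1]/(1 − m) = [3.908047 × (0.241 + 0) − 1] / (1 − 3.908047) ≈ 0.020000.

2.00%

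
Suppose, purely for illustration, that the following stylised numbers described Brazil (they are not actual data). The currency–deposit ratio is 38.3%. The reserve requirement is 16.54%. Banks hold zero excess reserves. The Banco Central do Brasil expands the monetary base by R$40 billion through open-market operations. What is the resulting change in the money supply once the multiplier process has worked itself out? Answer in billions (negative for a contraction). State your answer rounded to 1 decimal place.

R$100.9 billion

The money multiplier is m = (1 + c) / (rr + c) = (1 + 0.383) / (0.1654 + 0.383) ≈ 2.5219.
The purchase adds 40 billion of base, so ΔM = m × ΔMB = 2.5219 × (+40) = 100.876 billion.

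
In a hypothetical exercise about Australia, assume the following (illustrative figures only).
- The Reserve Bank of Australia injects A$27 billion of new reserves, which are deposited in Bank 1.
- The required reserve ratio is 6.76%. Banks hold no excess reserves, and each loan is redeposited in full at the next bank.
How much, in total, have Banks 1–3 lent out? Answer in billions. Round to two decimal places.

Bank i lends (1 − rr)^i of the original deposit: Bank 1 lends 27·0.9324 = 25.1748, Bank 2 lends 27·0.9324² ≈ 23.4730, and so on.
Summing a geometric series: total = 27·[0.9324·(1 − 0.9324^3) / (1 − 0.9324)] ≈ 70.5340 billion.

A$70.53 billion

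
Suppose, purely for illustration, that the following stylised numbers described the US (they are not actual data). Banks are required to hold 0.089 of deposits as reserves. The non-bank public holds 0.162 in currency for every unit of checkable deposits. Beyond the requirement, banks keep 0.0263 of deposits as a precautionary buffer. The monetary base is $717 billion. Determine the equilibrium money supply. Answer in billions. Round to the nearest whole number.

The money multiplier is m = (1 + c) / (rr + e + c) = (1 + 0.162) / (0.089 + 0.0263 + 0.162) ≈ 4.1904.
So M = m × MB = 4.1904 × 717 = 3004.5168 billion.

$3005 billion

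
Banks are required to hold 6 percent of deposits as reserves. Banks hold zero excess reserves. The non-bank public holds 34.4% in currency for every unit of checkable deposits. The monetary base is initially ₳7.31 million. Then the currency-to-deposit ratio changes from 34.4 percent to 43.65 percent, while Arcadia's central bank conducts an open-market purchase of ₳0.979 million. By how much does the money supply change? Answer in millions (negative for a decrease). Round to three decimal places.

-0.336 million

Before: m₁ = (1 + 0.344) / (0.06 + 0.344) ≈ 3.32673, MB₁ = 7.31, so M₁ = 3.32673 × 7.31 ≈ 24.3184 million.
After: m₂ = (1 + 0.4365) / (0.06 + 0.4365) ≈ 2.89325, MB₂ = 7.31 + 0.979 = 8.289, so M₂ = 2.89325 × 8.289 ≈ 23.9821 million.
ΔM = M₂ − M₁ = 23.9821 − 24.3184 = -0.3363 million.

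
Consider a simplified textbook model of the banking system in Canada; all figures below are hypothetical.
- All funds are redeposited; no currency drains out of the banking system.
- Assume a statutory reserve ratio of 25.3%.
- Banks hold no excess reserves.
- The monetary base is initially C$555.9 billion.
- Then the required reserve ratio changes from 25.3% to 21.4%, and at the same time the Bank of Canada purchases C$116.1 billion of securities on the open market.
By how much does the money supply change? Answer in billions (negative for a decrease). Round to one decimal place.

Before: m₁ = 1 / (0.253) ≈ 3.95257, MB₁ = 555.9, so M₁ = 3.95257 × 555.9 ≈ 2197.2337 billion.
After: m₂ = 1 / (0.214) ≈ 4.67290, MB₂ = 555.9 + 116.1 = 672, so M₂ = 4.67290 × 672 = 3140.1888 billion.
ΔM = M₂ − M₁ = 3140.1888 − 2197.2337 = 942.9551 billion.

C$943.0 billion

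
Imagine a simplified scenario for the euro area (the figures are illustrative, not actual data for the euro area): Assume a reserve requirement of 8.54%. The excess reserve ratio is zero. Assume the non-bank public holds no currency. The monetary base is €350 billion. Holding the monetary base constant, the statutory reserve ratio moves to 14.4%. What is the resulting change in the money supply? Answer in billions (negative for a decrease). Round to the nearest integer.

-1668 billion

Initially m₁ = 1 / (0.0854) ≈ 11.7096, so M₁ = 11.7096 × 350 = 4098.36 billion.
After the change m₂ = 1 / (0.144) ≈ 6.9444, so M₂ = 6.9444 × 350 = 2430.54 billion.
ΔM = M₂ − M₁ = 2430.54 − 4098.36 = -1667.82 billion.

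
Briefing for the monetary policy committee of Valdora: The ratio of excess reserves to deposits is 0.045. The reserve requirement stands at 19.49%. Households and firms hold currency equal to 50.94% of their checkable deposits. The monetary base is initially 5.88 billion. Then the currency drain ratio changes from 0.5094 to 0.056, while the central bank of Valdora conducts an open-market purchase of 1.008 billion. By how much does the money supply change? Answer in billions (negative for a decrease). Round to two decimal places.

Before: m₁ = (1 + 0.5094) / (0.1949 + 0.045 + 0.5094) ≈ 2.0144, MB₁ = 5.88, so M₁ = 2.0144 × 5.88 ≈ 11.8447 billion.
After: m₂ = (1 + 0.056) / (0.1949 + 0.045 + 0.056) ≈ 3.5688, MB₂ = 5.88 + 1.008 = 6.888, so M₂ = 3.5688 × 6.888 ≈ 24.5819 billion.
ΔM = M₂ − M₁ = 24.5819 − 11.8447 = 12.7372 billion.

12.74 billion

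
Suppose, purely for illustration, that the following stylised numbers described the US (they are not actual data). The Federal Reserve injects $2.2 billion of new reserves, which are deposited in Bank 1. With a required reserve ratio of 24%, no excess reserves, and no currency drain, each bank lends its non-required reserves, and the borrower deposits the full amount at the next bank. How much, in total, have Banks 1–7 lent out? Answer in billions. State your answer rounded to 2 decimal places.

Bank i lends (1 − rr)^i of the original deposit: Bank 1 lends 2.2·0.7600 = 1.6720, Bank 2 lends 2.2·0.7600² ≈ 1.2707, and so on.
Summing a geometric series: total = 2.2·[0.7600·(1 − 0.7600^7) / (1 − 0.7600)] ≈ 5.9464 billion.

$5.95 billion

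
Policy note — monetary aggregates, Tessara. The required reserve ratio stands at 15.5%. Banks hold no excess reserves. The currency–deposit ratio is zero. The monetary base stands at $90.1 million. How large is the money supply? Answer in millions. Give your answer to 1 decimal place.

With no currency drain or excess reserves, the money multiplier is m = 1/rr = 1/0.155 ≈ 6.4516.
Money supply M = m × MB = 6.4516 × 90.1 ≈ 581.2892 million.

$581.3 million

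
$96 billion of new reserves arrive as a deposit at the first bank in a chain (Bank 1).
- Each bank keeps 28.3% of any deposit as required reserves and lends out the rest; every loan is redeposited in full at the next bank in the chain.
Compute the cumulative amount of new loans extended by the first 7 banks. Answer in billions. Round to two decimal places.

Bank i lends (1 − rr)^i of the original deposit: Bank 1 lends 96·0.7170 = 68.8320, Bank 2 lends 96·0.7170² ≈ 49.3525, and so on.
Summing a geometric series: total = 96·[0.7170·(1 − 0.7170^7) / (1 − 0.7170)] ≈ 219.5286 billion.

$219.53 billion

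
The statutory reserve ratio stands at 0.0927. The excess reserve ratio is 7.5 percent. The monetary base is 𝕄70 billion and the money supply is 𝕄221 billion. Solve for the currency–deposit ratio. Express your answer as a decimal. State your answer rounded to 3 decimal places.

Using m = M/MB = 221/70 ≈ 3.157143. From m = (1 + c)/(c + rr + e), rearranging gives 1 + c = m·(c + rr + e), so c·(1 − m) = m·(rr + e) − 1.
Hence c = [m·(rr + e) − 1]/(1 − m) = [3.157143 × (0.0927 + 0.075) − 1] / (1 − 3.157143) ≈ 0.218134.

0.218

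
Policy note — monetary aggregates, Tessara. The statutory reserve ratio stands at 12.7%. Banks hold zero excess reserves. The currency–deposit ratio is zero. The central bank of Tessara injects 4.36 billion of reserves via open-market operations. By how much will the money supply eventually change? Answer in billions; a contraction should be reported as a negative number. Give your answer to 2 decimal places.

34.33 billion

The simple money multiplier is m = 1/rr = 1/0.127 ≈ 7.8740.
An open-market purchase increases the monetary base by 4.36 billion, so ΔM = m × ΔMB = 7.8740 × 4.36 ≈ 34.3306 billion.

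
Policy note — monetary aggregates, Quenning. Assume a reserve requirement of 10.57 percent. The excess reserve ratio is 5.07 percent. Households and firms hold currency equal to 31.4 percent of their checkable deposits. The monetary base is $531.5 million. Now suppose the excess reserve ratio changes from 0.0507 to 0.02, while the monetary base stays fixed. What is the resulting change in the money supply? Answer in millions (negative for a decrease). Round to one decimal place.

Initially m₁ = (1 + 0.314) / (0.1057 + 0.0507 + 0.314) ≈ 2.79337, so M₁ = 2.79337 × 531.5 ≈ 1484.6762 million.
After the change m₂ = (1 + 0.314) / (0.1057 + 0.02 + 0.314) ≈ 2.98840, so M₂ = 2.98840 × 531.5 = 1588.3346 million.
ΔM = M₂ − M₁ = 1588.3346 − 1484.6762 = 103.6584 million.

$103.7 million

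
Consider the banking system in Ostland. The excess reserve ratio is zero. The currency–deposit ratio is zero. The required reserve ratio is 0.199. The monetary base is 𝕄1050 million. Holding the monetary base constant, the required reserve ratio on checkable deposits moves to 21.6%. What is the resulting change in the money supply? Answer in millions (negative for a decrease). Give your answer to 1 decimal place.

Initially m₁ = 1 / (0.199) ≈ 5.025126, so M₁ = 5.025126 × 1050 = 5276.3823 million.
After the change m₂ = 1 / (0.216) ≈ 4.629630, so M₂ = 4.629630 × 1050 = 4861.1115 million.
ΔM = M₂ − M₁ = 4861.1115 − 5276.3823 = -415.2708 million.

-415.3 million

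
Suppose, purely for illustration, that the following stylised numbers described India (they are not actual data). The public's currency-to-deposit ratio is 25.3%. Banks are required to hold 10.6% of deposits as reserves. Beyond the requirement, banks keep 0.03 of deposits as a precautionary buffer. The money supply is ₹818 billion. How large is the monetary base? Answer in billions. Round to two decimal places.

The money multiplier is m = (1 + c) / (rr + e + c) = (1 + 0.253) / (0.106 + 0.03 + 0.253) ≈ 3.221080.
MB = M / m = 818 / 3.221080 ≈ 253.9521 billion.

₹253.95 billion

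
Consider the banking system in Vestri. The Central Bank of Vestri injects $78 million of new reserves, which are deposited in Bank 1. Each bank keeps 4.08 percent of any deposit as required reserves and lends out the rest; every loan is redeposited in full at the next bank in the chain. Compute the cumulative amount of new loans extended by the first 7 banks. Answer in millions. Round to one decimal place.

Bank i lends (1 − rr)^i of the original deposit: Bank 1 lends 78·0.9592 = 74.8176, Bank 2 lends 78·0.9592² ≈ 71.7650, and so on.
Summing a geometric series: total = 78·[0.9592·(1 − 0.9592^7) / (1 − 0.9592)] ≈ 463.8050 million.

$463.8 million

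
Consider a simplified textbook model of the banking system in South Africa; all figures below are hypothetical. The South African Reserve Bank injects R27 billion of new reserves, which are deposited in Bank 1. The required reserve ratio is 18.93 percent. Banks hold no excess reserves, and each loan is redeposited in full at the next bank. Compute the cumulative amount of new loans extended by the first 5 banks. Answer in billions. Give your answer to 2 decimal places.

R75.14 billion

Bank i lends (1 − rr)^i of the original deposit: Bank 1 lends 27·0.8107 = 21.8889, Bank 2 lends 27·0.8107² ≈ 17.7453, and so on.
Summing a geometric series: total = 27·[0.8107·(1 − 0.8107^5) / (1 − 0.8107)] ≈ 75.1383 billion.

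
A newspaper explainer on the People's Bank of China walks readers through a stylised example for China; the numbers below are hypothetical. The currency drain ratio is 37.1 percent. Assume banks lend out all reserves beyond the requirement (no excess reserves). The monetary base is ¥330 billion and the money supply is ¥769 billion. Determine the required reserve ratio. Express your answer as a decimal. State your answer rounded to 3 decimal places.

0.217

Using m = M/MB = 769/330 ≈ 2.330303. Since m = (1 + c)/(c + rr + e), the denominator satisfies c + rr + e = (1 + c)/m = (1 + 0.371) / 2.330303 ≈ 0.588336.
With c = 0.371 and e = 0, the required reserve ratio is 0.588336 − 0.371 − 0 = 0.217336.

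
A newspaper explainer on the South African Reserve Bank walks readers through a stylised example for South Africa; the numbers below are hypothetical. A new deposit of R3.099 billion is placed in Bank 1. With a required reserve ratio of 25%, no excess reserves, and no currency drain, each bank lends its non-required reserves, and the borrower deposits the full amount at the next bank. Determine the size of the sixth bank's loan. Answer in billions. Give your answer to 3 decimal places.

R0.552 billion

Each bank lends a fraction (1 − rr) = 0.7500 of the deposit it receives, so Bank 6 receives 3.099·0.7500^5 and lends 3.099·0.7500^6 ≈ 0.5516 billion.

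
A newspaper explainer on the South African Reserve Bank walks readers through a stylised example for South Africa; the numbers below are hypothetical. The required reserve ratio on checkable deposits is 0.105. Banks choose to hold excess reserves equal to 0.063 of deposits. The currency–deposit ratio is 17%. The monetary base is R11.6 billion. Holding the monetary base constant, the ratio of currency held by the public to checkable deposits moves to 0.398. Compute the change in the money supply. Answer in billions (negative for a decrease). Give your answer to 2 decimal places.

Initially m₁ = (1 + 0.17) / (0.105 + 0.063 + 0.17) ≈ 3.46154, so M₁ = 3.46154 × 11.6 ≈ 40.1539 billion.
After the change m₂ = (1 + 0.398) / (0.105 + 0.063 + 0.398) ≈ 2.46996, so M₂ = 2.46996 × 11.6 ≈ 28.6515 billion.
ΔM = M₂ − M₁ = 28.6515 − 40.1539 = -11.5024 billion.

-11.50 billion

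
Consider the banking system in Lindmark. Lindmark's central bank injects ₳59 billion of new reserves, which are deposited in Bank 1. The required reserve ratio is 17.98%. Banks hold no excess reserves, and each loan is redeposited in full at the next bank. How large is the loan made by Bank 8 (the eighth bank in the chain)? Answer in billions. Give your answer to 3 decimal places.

Each bank lends a fraction (1 − rr) = 0.8202 of the deposit it receives, so Bank 8 receives 59·0.8202^7 and lends 59·0.8202^8 ≈ 12.0840 billion.

₳12.084 billion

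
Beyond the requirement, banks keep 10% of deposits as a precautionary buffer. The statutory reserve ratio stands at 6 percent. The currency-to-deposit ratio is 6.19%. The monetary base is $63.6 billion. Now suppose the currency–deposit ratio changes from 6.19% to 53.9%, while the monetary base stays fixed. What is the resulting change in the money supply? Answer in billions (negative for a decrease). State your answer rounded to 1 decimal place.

Initially m₁ = (1 + 0.0619) / (0.06 + 0.1 + 0.0619) ≈ 4.7855, so M₁ = 4.7855 × 63.6 = 304.3578 billion.
After the change m₂ = (1 + 0.539) / (0.06 + 0.1 + 0.539) ≈ 2.2017, so M₂ = 2.2017 × 63.6 ≈ 140.0281 billion.
ΔM = M₂ − M₁ = 140.0281 − 304.3578 = -164.3297 billion.

-164.3 billion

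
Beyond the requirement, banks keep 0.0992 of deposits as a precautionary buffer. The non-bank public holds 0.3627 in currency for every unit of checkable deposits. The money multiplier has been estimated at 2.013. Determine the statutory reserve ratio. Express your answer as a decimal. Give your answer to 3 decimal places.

0.215

Using m = 2.013. Since m = (1 + c)/(c + rr + e), the denominator satisfies c + rr + e = (1 + c)/m = (1 + 0.3627) / 2.013 ≈ 0.676950.
With c = 0.3627 and e = 0.0992, the statutory reserve ratio is 0.676950 − 0.3627 − 0.0992 = 0.21505.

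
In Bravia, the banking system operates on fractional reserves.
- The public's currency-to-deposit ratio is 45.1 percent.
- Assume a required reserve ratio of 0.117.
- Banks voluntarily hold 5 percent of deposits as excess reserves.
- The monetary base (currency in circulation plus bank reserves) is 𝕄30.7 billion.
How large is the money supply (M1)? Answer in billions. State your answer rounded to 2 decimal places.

𝕄72.08 billion

The money multiplier is m = (1 + c) / (rr + e + c) = (1 + 0.451) / (0.117 + 0.05 + 0.451) ≈ 2.34790.
So M = m × MB = 2.34790 × 30.7 ≈ 72.0805 billion.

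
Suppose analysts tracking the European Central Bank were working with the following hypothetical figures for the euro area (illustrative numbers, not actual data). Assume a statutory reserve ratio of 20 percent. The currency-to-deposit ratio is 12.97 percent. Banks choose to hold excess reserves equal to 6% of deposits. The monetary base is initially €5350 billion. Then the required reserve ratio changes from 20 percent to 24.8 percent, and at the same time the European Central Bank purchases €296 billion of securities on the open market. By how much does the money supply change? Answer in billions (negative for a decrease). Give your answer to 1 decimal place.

-936.8 billion

Before: m₁ = (1 + 0.1297) / (0.2 + 0.06 + 0.1297) ≈ 2.898897, MB₁ = 5350, so M₁ = 2.898897 × 5350 ≈ 15509.0989 billion.
After: m₂ = (1 + 0.1297) / (0.248 + 0.06 + 0.1297) ≈ 2.580992, MB₂ = 5350 + 296 = 5646, so M₂ = 2.580992 × 5646 ≈ 14572.2808 billion.
ΔM = M₂ − M₁ = 14572.2808 − 15509.0989 = -936.8181 billion.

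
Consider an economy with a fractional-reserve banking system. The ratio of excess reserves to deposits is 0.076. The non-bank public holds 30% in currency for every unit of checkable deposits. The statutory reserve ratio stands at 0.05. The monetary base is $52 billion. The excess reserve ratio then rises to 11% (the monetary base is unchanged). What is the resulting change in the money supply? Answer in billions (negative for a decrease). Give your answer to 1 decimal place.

Initially m₁ = (1 + 0.3) / (0.05 + 0.076 + 0.3) ≈ 3.0516, so M₁ = 3.0516 × 52 = 158.6832 billion.
After the change m₂ = (1 + 0.3) / (0.05 + 0.11 + 0.3) ≈ 2.8261, so M₂ = 2.8261 × 52 = 146.9572 billion.
ΔM = M₂ − M₁ = 146.9572 − 158.6832 = -11.726 billion.

-11.7 billion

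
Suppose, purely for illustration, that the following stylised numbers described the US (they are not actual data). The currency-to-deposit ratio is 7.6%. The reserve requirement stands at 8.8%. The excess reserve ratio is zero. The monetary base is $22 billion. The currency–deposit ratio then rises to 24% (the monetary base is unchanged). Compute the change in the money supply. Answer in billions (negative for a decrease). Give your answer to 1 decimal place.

-61.2 billion

Initially m₁ = (1 + 0.076) / (0.088 + 0.076) ≈ 6.5610, so M₁ = 6.5610 × 22 = 144.342 billion.
After the change m₂ = (1 + 0.24) / (0.088 + 0.24) ≈ 3.7805, so M₂ = 3.7805 × 22 = 83.171 billion.
ΔM = M₂ − M₁ = 83.171 − 144.342 = -61.171 billion.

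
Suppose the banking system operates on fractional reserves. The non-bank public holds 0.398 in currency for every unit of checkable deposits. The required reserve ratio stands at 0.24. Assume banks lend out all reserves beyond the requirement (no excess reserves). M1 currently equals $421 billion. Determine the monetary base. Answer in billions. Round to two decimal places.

$192.13 billion

The money multiplier is m = (1 + c) / (rr + c) = (1 + 0.398) / (0.24 + 0.398) ≈ 2.191223.
MB = M / m = 421 / 2.191223 ≈ 192.1301 billion.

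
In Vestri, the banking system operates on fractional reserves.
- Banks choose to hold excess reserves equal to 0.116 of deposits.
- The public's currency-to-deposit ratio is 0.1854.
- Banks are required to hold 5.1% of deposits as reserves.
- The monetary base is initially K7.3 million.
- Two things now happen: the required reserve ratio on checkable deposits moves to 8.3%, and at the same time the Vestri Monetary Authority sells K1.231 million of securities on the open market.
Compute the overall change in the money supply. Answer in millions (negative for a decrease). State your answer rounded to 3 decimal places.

Before: m₁ = (1 + 0.1854) / (0.051 + 0.116 + 0.1854) ≈ 3.36379, MB₁ = 7.3, so M₁ = 3.36379 × 7.3 ≈ 24.5557 million.
After: m₂ = (1 + 0.1854) / (0.083 + 0.116 + 0.1854) ≈ 3.08377, MB₂ = 7.3 − 1.231 = 6.069, so M₂ = 3.08377 × 6.069 ≈ 18.7154 million.
ΔM = M₂ − M₁ = 18.7154 − 24.5557 = -5.8403 million.

-5.840 million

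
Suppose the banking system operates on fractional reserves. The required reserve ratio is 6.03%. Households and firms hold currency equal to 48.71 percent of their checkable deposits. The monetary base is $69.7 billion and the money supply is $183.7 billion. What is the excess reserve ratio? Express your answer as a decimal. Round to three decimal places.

Using m = M/MB = 183.7/69.7 ≈ 2.635581. Since m = (1 + c)/(c + rr + e), the denominator satisfies c + rr + e = (1 + c)/m = (1 + 0.4871) / 2.635581 ≈ 0.564240.
With c = 0.4871 and rr = 0.0603, the excess reserve ratio is 0.564240 − 0.4871 − 0.0603 = 0.01684.

0.017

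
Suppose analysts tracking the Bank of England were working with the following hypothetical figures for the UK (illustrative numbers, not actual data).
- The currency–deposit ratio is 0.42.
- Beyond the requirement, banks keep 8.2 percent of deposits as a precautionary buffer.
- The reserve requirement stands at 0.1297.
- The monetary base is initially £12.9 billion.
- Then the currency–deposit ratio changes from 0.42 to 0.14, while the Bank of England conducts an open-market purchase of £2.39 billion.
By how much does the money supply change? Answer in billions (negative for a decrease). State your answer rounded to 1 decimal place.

£20.6 billion

Before: m₁ = (1 + 0.42) / (0.1297 + 0.082 + 0.42) ≈ 2.2479, MB₁ = 12.9, so M₁ = 2.2479 × 12.9 ≈ 28.9979 billion.
After: m₂ = (1 + 0.14) / (0.1297 + 0.082 + 0.14) ≈ 3.2414, MB₂ = 12.9 + 2.39 = 15.29, so M₂ = 3.2414 × 15.29 ≈ 49.561 billion.
ΔM = M₂ − M₁ = 49.561 − 28.9979 = 20.5631 billion.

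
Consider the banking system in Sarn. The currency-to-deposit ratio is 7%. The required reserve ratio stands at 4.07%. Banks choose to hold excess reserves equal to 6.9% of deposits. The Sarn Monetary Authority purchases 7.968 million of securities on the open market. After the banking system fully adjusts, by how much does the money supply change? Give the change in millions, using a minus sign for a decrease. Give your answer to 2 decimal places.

47.44 million

The money multiplier is m = (1 + c) / (rr + e + c) = (1 + 0.07) / (0.0407 + 0.069 + 0.07) ≈ 5.9544.
The purchase adds 7.968 million of base, so ΔM = m × ΔMB = 5.9544 × (+7.968) ≈ 47.4447 million.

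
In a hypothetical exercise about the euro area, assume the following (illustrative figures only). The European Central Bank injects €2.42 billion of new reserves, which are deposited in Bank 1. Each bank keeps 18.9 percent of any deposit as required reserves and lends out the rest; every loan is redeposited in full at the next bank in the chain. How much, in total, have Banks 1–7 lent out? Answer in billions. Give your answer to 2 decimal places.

€7.99 billion

Bank i lends (1 − rr)^i of the original deposit: Bank 1 lends 2.42·0.8110 ≈ 1.9626, Bank 2 lends 2.42·0.8110² ≈ 1.5917, and so on.
Summing a geometric series: total = 2.42·[0.8110·(1 − 0.8110^7) / (1 − 0.8110)] ≈ 7.9880 billion.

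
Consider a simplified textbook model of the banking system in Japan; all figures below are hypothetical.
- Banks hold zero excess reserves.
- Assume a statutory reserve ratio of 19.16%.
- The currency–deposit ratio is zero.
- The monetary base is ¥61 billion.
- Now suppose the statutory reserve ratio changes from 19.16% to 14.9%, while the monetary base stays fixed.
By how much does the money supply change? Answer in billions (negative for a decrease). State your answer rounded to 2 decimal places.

Initially m₁ = 1 / (0.1916) ≈ 5.21921, so M₁ = 5.21921 × 61 ≈ 318.3718 billion.
After the change m₂ = 1 / (0.149) ≈ 6.71141, so M₂ = 6.71141 × 61 ≈ 409.396 billion.
ΔM = M₂ − M₁ = 409.396 − 318.3718 = 91.0242 billion.

¥91.02 billion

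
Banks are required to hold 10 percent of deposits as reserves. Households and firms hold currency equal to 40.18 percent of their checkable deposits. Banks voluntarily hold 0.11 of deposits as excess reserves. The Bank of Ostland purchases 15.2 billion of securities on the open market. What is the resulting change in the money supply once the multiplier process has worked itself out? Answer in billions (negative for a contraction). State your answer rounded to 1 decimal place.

The money multiplier is m = (1 + c) / (rr + e + c) = (1 + 0.4018) / (0.1 + 0.11 + 0.4018) ≈ 2.2913.
The purchase adds 15.2 billion of base, so ΔM = m × ΔMB = 2.2913 × (+15.2) ≈ 34.8278 billion.

34.8 billion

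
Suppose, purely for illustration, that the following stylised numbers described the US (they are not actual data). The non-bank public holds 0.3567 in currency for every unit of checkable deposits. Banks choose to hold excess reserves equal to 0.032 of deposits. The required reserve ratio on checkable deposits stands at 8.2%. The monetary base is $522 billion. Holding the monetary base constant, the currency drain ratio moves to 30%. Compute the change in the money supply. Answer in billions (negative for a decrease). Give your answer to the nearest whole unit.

Initially m₁ = (1 + 0.3567) / (0.082 + 0.032 + 0.3567) ≈ 2.8823, so M₁ = 2.8823 × 522 = 1504.5606 billion.
After the change m₂ = (1 + 0.3) / (0.082 + 0.032 + 0.3) ≈ 3.1401, so M₂ = 3.1401 × 522 = 1639.1322 billion.
ΔM = M₂ − M₁ = 1639.1322 − 1504.5606 = 134.5716 billion.

$135 billion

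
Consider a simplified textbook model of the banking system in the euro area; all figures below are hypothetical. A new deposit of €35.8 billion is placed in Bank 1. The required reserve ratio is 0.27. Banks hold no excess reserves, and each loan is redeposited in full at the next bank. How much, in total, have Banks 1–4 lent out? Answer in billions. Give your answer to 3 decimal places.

€69.305 billion

Bank i lends (1 − rr)^i of the original deposit: Bank 1 lends 35.8·0.7300 = 26.1340, Bank 2 lends 35.8·0.7300² ≈ 19.0778, and so on.
Summing a geometric series: total = 35.8·[0.7300·(1 − 0.7300^4) / (1 − 0.7300)] ≈ 69.3052 billion.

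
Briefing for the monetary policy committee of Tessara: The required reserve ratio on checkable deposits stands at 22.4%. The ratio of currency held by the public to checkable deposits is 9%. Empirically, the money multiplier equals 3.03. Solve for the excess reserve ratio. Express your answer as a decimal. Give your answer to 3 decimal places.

0.046

Using m = 3.03. Since m = (1 + c)/(c + rr + e), the denominator satisfies c + rr + e = (1 + c)/m = (1 + 0.09) / 3.03 ≈ 0.359736.
With c = 0.09 and rr = 0.224, the excess reserve ratio is 0.359736 − 0.09 − 0.224 = 0.045736.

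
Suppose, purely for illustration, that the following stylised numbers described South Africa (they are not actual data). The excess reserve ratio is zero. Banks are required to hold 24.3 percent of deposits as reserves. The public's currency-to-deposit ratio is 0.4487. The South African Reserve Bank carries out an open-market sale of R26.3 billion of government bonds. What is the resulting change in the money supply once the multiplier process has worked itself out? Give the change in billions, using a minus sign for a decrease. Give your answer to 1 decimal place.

The money multiplier is m = (1 + c) / (rr + c) = (1 + 0.4487) / (0.243 + 0.4487) ≈ 2.0944.
The sale removes 26.3 billion of base, so ΔM = m × ΔMB = 2.0944 × (−26.3) ≈ -55.0827 billion.

-55.1 billion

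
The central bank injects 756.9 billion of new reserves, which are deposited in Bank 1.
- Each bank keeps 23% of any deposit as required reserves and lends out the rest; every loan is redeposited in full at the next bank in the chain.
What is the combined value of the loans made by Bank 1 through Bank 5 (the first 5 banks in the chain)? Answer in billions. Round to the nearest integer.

Bank i lends (1 − rr)^i of the original deposit: Bank 1 lends 756.9·0.7700 = 582.8130, Bank 2 lends 756.9·0.7700² ≈ 448.7660, and so on.
Summing a geometric series: total = 756.9·[0.7700·(1 − 0.7700^5) / (1 − 0.7700)] ≈ 1848.0787 billion.

1848 billion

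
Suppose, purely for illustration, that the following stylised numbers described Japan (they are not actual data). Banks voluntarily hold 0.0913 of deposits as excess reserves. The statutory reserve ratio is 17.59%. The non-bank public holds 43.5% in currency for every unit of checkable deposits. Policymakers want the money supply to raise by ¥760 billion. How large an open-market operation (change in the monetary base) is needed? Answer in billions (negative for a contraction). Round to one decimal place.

¥371.9 billion

The money multiplier is m = (1 + c) / (rr + e + c) = (1 + 0.435) / (0.1759 + 0.0913 + 0.435) ≈ 2.04358.
ΔMB = ΔM / m = (+760) / 2.04358 ≈ 371.8964 billion.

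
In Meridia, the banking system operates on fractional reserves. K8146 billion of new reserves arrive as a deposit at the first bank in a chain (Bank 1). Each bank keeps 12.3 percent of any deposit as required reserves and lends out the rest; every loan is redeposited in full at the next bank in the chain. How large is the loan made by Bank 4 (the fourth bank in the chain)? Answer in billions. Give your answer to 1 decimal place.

Each bank lends a fraction (1 − rr) = 0.8770 of the deposit it receives, so Bank 4 receives 8146·0.8770^3 and lends 8146·0.8770^4 ≈ 4818.8430 billion.

K4818.8 billion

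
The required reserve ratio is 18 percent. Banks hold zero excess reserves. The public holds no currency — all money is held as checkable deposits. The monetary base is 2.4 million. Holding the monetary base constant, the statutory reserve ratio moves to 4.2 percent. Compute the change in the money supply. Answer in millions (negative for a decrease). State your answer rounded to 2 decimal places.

Initially m₁ = 1 / (0.18) ≈ 5.5556, so M₁ = 5.5556 × 2.4 ≈ 13.3334 million.
After the change m₂ = 1 / (0.042) ≈ 23.8095, so M₂ = 23.8095 × 2.4 = 57.1428 million.
ΔM = M₂ − M₁ = 57.1428 − 13.3334 = 43.8094 million.

43.81 million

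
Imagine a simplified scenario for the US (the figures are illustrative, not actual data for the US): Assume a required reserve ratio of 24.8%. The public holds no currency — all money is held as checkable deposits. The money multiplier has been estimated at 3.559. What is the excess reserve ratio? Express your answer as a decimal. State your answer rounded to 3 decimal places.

0.033

Using m = 3.559. Since m = (1 + c)/(c + rr + e), the denominator satisfies c + rr + e = (1 + c)/m = (1 + 0) / 3.559 ≈ 0.280978.
With c = 0 and rr = 0.248, the excess reserve ratio is 0.280978 − 0 − 0.248 = 0.032978.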